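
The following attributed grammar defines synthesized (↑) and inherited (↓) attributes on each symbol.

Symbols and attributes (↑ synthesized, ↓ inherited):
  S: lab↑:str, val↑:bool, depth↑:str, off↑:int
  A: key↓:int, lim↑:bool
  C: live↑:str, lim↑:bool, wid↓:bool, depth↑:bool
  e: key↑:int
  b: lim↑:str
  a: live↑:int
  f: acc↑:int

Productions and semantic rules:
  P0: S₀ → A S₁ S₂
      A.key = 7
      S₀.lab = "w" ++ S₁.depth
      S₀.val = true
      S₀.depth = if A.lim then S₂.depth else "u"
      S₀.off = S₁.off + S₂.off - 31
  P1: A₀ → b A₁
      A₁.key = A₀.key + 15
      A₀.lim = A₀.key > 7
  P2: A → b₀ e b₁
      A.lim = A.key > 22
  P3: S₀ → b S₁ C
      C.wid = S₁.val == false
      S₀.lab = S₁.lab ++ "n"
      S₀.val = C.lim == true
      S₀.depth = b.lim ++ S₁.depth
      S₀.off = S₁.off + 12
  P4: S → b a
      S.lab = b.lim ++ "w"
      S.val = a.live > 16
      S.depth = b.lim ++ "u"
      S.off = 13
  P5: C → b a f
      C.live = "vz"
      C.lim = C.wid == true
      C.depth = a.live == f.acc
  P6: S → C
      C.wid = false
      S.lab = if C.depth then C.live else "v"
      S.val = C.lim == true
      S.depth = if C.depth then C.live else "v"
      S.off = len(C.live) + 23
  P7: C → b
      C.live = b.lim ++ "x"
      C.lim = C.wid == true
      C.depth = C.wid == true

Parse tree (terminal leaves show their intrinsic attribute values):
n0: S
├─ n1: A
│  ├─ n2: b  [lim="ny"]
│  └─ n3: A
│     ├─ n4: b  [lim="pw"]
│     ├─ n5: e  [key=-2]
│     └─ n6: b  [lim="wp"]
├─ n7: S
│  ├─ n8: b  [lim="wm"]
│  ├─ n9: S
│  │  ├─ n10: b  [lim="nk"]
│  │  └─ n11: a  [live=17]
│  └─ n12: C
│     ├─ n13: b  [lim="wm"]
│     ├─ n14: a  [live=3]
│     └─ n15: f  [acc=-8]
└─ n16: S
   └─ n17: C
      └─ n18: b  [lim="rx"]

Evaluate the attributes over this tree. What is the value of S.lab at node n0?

1. n1.key = 7  [7]
2. n2.lim = "ny"  [terminal]
3. n3.key = 22  [A₀.key + 15]
4. n4.lim = "pw"  [terminal]
5. n5.key = -2  [terminal]
6. n6.lim = "wp"  [terminal]
7. n3.lim = false  [A.key > 22]
8. n1.lim = false  [A₀.key > 7]
9. n8.lim = "wm"  [terminal]
10. n10.lim = "nk"  [terminal]
11. n11.live = 17  [terminal]
12. n9.lab = "nkw"  [b.lim ++ "w"]
13. n9.val = true  [a.live > 16]
14. n9.depth = "nku"  [b.lim ++ "u"]
15. n9.off = 13  [13]
16. n12.wid = false  [S₁.val == false]
17. n13.lim = "wm"  [terminal]
18. n14.live = 3  [terminal]
19. n15.acc = -8  [terminal]
20. n12.live = "vz"  ["vz"]
21. n12.lim = false  [C.wid == true]
22. n12.depth = false  [a.live == f.acc]
23. n7.lab = "nkwn"  [S₁.lab ++ "n"]
24. n7.val = false  [C.lim == true]
25. n7.depth = "wmnku"  [b.lim ++ S₁.depth]
26. n7.off = 25  [S₁.off + 12]
27. n17.wid = false  [false]
28. n18.lim = "rx"  [terminal]
29. n17.live = "rxx"  [b.lim ++ "x"]
30. n17.lim = false  [C.wid == true]
31. n17.depth = false  [C.wid == true]
32. n16.lab = "v"  [if C.depth then C.live else "v"]
33. n16.val = false  [C.lim == true]
34. n16.depth = "v"  [if C.depth then C.live else "v"]
35. n16.off = 26  [len(C.live) + 23]
36. n0.lab = "wwmnku"  ["w" ++ S₁.depth]
37. n0.val = true  [true]
38. n0.depth = "u"  [if A.lim then S₂.depth else "u"]
39. n0.off = 20  [S₁.off + S₂.off - 31]

"wwmnku"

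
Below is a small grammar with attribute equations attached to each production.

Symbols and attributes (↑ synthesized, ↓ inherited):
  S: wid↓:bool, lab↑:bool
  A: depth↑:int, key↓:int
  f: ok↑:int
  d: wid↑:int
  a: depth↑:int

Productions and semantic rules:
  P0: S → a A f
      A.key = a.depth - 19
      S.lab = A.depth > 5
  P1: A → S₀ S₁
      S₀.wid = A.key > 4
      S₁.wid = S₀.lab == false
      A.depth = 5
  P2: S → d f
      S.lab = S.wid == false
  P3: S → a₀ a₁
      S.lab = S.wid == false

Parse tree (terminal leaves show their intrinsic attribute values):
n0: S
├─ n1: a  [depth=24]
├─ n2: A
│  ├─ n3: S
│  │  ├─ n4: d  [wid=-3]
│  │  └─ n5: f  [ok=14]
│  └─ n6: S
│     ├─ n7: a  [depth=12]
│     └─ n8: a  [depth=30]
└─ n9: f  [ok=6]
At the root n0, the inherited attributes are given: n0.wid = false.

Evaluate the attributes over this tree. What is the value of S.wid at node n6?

1. n0.wid = false  [given at root]
2. n1.depth = 24  [terminal]
3. n2.key = 5  [a.depth - 19]
4. n3.wid = true  [A.key > 4]
5. n4.wid = -3  [terminal]
6. n5.ok = 14  [terminal]
7. n3.lab = false  [S.wid == false]
8. n6.wid = true  [S₀.lab == false]
9. n7.depth = 12  [terminal]
10. n8.depth = 30  [terminal]
11. n6.lab = false  [S.wid == false]
12. n2.depth = 5  [5]
13. n9.ok = 6  [terminal]
14. n0.lab = false  [A.depth > 5]

true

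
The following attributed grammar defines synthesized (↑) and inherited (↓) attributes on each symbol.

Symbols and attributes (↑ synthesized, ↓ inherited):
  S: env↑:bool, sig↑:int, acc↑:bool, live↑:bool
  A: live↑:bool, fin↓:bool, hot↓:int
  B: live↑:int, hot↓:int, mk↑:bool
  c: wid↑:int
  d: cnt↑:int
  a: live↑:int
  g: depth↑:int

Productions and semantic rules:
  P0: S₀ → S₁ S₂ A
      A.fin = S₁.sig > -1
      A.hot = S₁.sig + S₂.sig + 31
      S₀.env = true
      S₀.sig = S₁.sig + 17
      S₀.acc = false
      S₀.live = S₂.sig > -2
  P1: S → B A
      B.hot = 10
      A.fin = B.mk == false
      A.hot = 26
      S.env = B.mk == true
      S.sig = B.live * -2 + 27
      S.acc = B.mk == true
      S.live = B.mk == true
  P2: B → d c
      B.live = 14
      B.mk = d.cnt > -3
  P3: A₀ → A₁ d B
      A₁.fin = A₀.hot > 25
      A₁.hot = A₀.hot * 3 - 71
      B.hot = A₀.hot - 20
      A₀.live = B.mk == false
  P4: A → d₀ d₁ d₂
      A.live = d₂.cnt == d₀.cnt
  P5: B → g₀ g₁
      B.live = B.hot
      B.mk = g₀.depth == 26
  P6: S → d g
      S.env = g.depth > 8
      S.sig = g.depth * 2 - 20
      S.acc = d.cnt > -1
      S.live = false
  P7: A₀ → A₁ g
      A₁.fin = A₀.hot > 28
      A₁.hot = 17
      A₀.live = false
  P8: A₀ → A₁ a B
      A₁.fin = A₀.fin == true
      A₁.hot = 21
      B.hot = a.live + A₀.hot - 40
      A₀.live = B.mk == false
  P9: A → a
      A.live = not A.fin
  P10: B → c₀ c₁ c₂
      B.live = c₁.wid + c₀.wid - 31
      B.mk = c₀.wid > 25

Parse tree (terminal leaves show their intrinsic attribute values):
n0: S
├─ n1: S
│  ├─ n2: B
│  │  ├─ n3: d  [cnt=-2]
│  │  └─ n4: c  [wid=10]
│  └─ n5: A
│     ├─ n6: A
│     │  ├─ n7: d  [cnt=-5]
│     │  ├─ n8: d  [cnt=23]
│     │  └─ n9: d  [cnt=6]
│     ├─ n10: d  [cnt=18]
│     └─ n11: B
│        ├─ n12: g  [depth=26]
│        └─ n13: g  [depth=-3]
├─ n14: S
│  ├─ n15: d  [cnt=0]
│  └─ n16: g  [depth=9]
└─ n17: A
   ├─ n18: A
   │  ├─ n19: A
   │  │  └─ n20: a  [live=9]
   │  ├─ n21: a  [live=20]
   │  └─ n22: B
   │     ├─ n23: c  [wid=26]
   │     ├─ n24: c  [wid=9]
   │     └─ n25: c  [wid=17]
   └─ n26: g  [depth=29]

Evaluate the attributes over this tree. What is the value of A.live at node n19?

1. n2.hot = 10  [10]
2. n3.cnt = -2  [terminal]
3. n4.wid = 10  [terminal]
4. n2.live = 14  [14]
5. n2.mk = true  [d.cnt > -3]
6. n5.fin = false  [B.mk == false]
7. n5.hot = 26  [26]
8. n6.fin = true  [A₀.hot > 25]
9. n6.hot = 7  [A₀.hot * 3 - 71]
10. n7.cnt = -5  [terminal]
11. n8.cnt = 23  [terminal]
12. n9.cnt = 6  [terminal]
13. n6.live = false  [d₂.cnt == d₀.cnt]
14. n10.cnt = 18  [terminal]
15. n11.hot = 6  [A₀.hot - 20]
16. n12.depth = 26  [terminal]
17. n13.depth = -3  [terminal]
18. n11.live = 6  [B.hot]
19. n11.mk = true  [g₀.depth == 26]
20. n5.live = false  [B.mk == false]
21. n1.env = true  [B.mk == true]
22. n1.sig = -1  [B.live * -2 + 27]
23. n1.acc = true  [B.mk == true]
24. n1.live = true  [B.mk == true]
25. n15.cnt = 0  [terminal]
26. n16.depth = 9  [terminal]
27. n14.env = true  [g.depth > 8]
28. n14.sig = -2  [g.depth * 2 - 20]
29. n14.acc = true  [d.cnt > -1]
30. n14.live = false  [false]
31. n17.fin = false  [S₁.sig > -1]
32. n17.hot = 28  [S₁.sig + S₂.sig + 31]
33. n18.fin = false  [A₀.hot > 28]
34. n18.hot = 17  [17]
35. n19.fin = false  [A₀.fin == true]
36. n19.hot = 21  [21]
37. n20.live = 9  [terminal]
38. n19.live = true  [not A.fin]
39. n21.live = 20  [terminal]
40. n22.hot = -3  [a.live + A₀.hot - 40]
41. n23.wid = 26  [terminal]
42. n24.wid = 9  [terminal]
43. n25.wid = 17  [terminal]
44. n22.live = 4  [c₁.wid + c₀.wid - 31]
45. n22.mk = true  [c₀.wid > 25]
46. n18.live = false  [B.mk == false]
47. n26.depth = 29  [terminal]
48. n17.live = false  [false]
49. n0.env = true  [true]
50. n0.sig = 16  [S₁.sig + 17]
51. n0.acc = false  [false]
52. n0.live = false  [S₂.sig > -2]

true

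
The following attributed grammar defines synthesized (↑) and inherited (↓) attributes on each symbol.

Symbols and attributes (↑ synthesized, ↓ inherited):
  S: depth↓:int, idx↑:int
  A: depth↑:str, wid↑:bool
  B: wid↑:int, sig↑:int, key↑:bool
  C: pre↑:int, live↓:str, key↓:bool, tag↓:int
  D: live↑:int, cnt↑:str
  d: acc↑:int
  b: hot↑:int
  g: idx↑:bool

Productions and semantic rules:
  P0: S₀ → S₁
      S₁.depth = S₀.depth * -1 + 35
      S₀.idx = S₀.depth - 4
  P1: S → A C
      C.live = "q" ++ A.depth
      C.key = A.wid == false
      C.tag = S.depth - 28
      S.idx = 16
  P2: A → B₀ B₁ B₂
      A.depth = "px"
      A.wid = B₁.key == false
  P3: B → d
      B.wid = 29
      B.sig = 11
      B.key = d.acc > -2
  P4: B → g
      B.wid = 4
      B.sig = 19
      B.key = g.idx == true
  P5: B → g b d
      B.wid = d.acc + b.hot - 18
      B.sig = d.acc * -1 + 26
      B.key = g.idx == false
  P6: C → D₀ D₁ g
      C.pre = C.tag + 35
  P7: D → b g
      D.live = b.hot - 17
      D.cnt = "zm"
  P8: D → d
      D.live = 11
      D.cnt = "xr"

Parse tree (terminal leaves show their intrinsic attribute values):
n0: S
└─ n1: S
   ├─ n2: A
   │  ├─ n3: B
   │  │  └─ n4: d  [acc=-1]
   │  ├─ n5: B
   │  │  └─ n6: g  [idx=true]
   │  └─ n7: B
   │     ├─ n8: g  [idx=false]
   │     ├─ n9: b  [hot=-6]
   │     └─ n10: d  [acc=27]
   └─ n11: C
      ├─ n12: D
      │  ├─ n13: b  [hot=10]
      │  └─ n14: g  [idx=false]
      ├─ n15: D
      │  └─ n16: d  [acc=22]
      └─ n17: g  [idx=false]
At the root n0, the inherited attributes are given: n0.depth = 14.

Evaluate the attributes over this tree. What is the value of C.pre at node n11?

1. n0.depth = 14  [given at root]
2. n1.depth = 21  [S₀.depth * -1 + 35]
3. n4.acc = -1  [terminal]
4. n3.wid = 29  [29]
5. n3.sig = 11  [11]
6. n3.key = true  [d.acc > -2]
7. n6.idx = true  [terminal]
8. n5.wid = 4  [4]
9. n5.sig = 19  [19]
10. n5.key = true  [g.idx == true]
11. n8.idx = false  [terminal]
12. n9.hot = -6  [terminal]
13. n10.acc = 27  [terminal]
14. n7.wid = 3  [d.acc + b.hot - 18]
15. n7.sig = -1  [d.acc * -1 + 26]
16. n7.key = true  [g.idx == false]
17. n2.depth = "px"  ["px"]
18. n2.wid = false  [B₁.key == false]
19. n11.live = "qpx"  ["q" ++ A.depth]
20. n11.key = true  [A.wid == false]
21. n11.tag = -7  [S.depth - 28]
22. n13.hot = 10  [terminal]
23. n14.idx = false  [terminal]
24. n12.live = -7  [b.hot - 17]
25. n12.cnt = "zm"  ["zm"]
26. n16.acc = 22  [terminal]
27. n15.live = 11  [11]
28. n15.cnt = "xr"  ["xr"]
29. n17.idx = false  [terminal]
30. n11.pre = 28  [C.tag + 35]
31. n1.idx = 16  [16]
32. n0.idx = 10  [S₀.depth - 4]

28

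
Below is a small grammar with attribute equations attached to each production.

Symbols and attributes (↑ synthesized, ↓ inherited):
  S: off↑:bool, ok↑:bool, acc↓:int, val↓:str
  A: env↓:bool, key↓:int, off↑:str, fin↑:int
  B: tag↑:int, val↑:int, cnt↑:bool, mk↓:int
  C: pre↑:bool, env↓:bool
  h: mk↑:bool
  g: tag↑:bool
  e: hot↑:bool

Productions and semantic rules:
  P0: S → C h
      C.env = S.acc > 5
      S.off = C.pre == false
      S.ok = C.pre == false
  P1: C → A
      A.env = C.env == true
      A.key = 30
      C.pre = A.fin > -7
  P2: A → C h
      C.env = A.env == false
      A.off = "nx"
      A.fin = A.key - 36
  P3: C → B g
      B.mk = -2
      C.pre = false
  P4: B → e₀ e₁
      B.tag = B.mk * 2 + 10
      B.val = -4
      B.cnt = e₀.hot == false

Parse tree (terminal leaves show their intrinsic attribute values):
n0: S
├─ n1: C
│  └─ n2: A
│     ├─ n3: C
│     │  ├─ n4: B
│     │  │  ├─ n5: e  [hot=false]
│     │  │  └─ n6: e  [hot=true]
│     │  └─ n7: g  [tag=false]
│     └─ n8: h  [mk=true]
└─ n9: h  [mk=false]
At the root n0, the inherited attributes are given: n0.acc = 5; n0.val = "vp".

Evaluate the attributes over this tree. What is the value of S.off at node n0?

false

1. n0.acc = 5  [given at root]
2. n0.val = "vp"  [given at root]
3. n1.env = false  [S.acc > 5]
4. n2.env = false  [C.env == true]
5. n2.key = 30  [30]
6. n3.env = true  [A.env == false]
7. n4.mk = -2  [-2]
8. n5.hot = false  [terminal]
9. n6.hot = true  [terminal]
10. n4.tag = 6  [B.mk * 2 + 10]
11. n4.val = -4  [-4]
12. n4.cnt = true  [e₀.hot == false]
13. n7.tag = false  [terminal]
14. n3.pre = false  [false]
15. n8.mk = true  [terminal]
16. n2.off = "nx"  ["nx"]
17. n2.fin = -6  [A.key - 36]
18. n1.pre = true  [A.fin > -7]
19. n9.mk = false  [terminal]
20. n0.off = false  [C.pre == false]
21. n0.ok = false  [C.pre == false]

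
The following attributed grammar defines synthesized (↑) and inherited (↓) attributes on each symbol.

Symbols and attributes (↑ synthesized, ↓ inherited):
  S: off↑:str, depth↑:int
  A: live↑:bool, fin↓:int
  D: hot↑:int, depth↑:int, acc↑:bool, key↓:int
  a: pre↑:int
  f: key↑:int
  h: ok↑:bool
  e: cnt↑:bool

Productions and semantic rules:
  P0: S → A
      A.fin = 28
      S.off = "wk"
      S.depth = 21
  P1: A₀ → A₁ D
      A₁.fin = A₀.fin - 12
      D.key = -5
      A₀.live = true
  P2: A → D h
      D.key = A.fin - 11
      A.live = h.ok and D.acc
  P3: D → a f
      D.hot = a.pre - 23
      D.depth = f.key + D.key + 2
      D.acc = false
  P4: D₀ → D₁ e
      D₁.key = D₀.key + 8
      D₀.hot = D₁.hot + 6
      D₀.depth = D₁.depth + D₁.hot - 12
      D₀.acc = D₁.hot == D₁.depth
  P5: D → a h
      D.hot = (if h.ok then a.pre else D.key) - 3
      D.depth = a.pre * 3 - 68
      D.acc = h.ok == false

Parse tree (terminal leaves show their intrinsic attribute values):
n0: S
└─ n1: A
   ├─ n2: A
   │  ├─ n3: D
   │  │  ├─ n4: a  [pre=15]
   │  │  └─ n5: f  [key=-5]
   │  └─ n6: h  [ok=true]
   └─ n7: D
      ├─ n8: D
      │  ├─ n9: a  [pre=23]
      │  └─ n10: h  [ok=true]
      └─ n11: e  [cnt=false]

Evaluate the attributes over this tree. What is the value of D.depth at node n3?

1. n1.fin = 28  [28]
2. n2.fin = 16  [A₀.fin - 12]
3. n3.key = 5  [A.fin - 11]
4. n4.pre = 15  [terminal]
5. n5.key = -5  [terminal]
6. n3.hot = -8  [a.pre - 23]
7. n3.depth = 2  [f.key + D.key + 2]
8. n3.acc = false  [false]
9. n6.ok = true  [terminal]
10. n2.live = false  [h.ok and D.acc]
11. n7.key = -5  [-5]
12. n8.key = 3  [D₀.key + 8]
13. n9.pre = 23  [terminal]
14. n10.ok = true  [terminal]
15. n8.hot = 20  [(if h.ok then a.pre else D.key) - 3]
16. n8.depth = 1  [a.pre * 3 - 68]
17. n8.acc = false  [h.ok == false]
18. n11.cnt = false  [terminal]
19. n7.hot = 26  [D₁.hot + 6]
20. n7.depth = 9  [D₁.depth + D₁.hot - 12]
21. n7.acc = false  [D₁.hot == D₁.depth]
22. n1.live = true  [true]
23. n0.off = "wk"  ["wk"]
24. n0.depth = 21  [21]

2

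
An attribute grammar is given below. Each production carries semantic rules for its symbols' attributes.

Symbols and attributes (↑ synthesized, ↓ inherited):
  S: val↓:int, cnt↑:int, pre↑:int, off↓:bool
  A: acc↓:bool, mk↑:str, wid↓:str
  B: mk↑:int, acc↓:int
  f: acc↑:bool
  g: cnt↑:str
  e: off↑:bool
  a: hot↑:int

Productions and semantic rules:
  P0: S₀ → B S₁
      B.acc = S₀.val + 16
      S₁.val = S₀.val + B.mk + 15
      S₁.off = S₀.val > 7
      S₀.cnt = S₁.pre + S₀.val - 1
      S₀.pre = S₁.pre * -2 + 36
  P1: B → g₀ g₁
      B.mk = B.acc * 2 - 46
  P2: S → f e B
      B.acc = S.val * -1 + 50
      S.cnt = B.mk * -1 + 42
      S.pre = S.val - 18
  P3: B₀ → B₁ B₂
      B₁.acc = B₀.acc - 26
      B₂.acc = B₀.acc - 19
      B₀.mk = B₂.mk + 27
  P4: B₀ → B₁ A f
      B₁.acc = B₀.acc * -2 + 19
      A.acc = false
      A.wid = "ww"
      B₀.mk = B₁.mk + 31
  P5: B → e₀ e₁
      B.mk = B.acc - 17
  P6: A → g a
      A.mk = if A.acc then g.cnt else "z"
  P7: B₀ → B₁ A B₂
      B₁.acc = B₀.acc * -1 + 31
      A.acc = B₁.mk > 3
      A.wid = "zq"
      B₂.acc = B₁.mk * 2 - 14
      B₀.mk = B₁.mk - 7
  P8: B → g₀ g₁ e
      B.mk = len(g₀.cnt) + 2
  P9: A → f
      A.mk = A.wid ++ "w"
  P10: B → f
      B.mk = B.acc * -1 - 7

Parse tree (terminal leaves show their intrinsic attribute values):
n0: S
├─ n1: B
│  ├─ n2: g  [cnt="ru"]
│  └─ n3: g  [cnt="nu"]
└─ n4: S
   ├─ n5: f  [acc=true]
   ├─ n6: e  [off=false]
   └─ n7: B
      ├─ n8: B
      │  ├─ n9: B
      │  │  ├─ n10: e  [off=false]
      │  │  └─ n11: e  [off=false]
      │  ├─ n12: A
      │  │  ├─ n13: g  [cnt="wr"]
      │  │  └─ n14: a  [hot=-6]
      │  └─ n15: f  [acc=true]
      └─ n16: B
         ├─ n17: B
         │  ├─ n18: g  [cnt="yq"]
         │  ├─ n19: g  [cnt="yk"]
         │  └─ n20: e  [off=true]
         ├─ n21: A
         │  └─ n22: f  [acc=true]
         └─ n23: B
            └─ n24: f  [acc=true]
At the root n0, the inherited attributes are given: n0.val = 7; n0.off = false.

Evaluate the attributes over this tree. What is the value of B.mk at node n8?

29

1. n0.val = 7  [given at root]
2. n0.off = false  [given at root]
3. n1.acc = 23  [S₀.val + 16]
4. n2.cnt = "ru"  [terminal]
5. n3.cnt = "nu"  [terminal]
6. n1.mk = 0  [B.acc * 2 - 46]
7. n4.val = 22  [S₀.val + B.mk + 15]
8. n4.off = false  [S₀.val > 7]
9. n5.acc = true  [terminal]
10. n6.off = false  [terminal]
11. n7.acc = 28  [S.val * -1 + 50]
12. n8.acc = 2  [B₀.acc - 26]
13. n9.acc = 15  [B₀.acc * -2 + 19]
14. n10.off = false  [terminal]
15. n11.off = false  [terminal]
16. n9.mk = -2  [B.acc - 17]
17. n12.acc = false  [false]
18. n12.wid = "ww"  ["ww"]
19. n13.cnt = "wr"  [terminal]
20. n14.hot = -6  [terminal]
21. n12.mk = "z"  [if A.acc then g.cnt else "z"]
22. n15.acc = true  [terminal]
23. n8.mk = 29  [B₁.mk + 31]
24. n16.acc = 9  [B₀.acc - 19]
25. n17.acc = 22  [B₀.acc * -1 + 31]
26. n18.cnt = "yq"  [terminal]
27. n19.cnt = "yk"  [terminal]
28. n20.off = true  [terminal]
29. n17.mk = 4  [len(g₀.cnt) + 2]
30. n21.acc = true  [B₁.mk > 3]
31. n21.wid = "zq"  ["zq"]
32. n22.acc = true  [terminal]
33. n21.mk = "zqw"  [A.wid ++ "w"]
34. n23.acc = -6  [B₁.mk * 2 - 14]
35. n24.acc = true  [terminal]
36. n23.mk = -1  [B.acc * -1 - 7]
37. n16.mk = -3  [B₁.mk - 7]
38. n7.mk = 24  [B₂.mk + 27]
39. n4.cnt = 18  [B.mk * -1 + 42]
40. n4.pre = 4  [S.val - 18]
41. n0.cnt = 10  [S₁.pre + S₀.val - 1]
42. n0.pre = 28  [S₁.pre * -2 + 36]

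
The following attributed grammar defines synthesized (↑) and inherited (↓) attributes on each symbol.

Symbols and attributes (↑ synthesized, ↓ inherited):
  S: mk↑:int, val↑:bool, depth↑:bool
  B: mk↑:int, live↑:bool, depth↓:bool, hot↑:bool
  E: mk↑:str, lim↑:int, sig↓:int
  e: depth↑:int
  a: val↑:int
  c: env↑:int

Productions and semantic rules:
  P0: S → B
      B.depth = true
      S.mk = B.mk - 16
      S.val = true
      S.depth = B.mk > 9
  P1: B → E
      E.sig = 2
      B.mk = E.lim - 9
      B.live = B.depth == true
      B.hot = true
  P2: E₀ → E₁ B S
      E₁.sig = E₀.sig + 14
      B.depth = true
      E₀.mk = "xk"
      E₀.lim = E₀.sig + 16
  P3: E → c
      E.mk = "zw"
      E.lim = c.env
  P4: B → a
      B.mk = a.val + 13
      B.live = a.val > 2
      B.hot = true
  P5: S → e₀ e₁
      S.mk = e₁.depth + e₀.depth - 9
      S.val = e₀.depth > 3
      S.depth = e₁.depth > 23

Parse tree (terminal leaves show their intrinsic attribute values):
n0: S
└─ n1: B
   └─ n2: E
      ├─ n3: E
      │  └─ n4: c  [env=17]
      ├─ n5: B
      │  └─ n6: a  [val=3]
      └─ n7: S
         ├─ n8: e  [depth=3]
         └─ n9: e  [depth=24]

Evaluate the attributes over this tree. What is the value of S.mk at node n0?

-7

1. n1.depth = true  [true]
2. n2.sig = 2  [2]
3. n3.sig = 16  [E₀.sig + 14]
4. n4.env = 17  [terminal]
5. n3.mk = "zw"  ["zw"]
6. n3.lim = 17  [c.env]
7. n5.depth = true  [true]
8. n6.val = 3  [terminal]
9. n5.mk = 16  [a.val + 13]
10. n5.live = true  [a.val > 2]
11. n5.hot = true  [true]
12. n8.depth = 3  [terminal]
13. n9.depth = 24  [terminal]
14. n7.mk = 18  [e₁.depth + e₀.depth - 9]
15. n7.val = false  [e₀.depth > 3]
16. n7.depth = true  [e₁.depth > 23]
17. n2.mk = "xk"  ["xk"]
18. n2.lim = 18  [E₀.sig + 16]
19. n1.mk = 9  [E.lim - 9]
20. n1.live = true  [B.depth == true]
21. n1.hot = true  [true]
22. n0.mk = -7  [B.mk - 16]
23. n0.val = true  [true]
24. n0.depth = false  [B.mk > 9]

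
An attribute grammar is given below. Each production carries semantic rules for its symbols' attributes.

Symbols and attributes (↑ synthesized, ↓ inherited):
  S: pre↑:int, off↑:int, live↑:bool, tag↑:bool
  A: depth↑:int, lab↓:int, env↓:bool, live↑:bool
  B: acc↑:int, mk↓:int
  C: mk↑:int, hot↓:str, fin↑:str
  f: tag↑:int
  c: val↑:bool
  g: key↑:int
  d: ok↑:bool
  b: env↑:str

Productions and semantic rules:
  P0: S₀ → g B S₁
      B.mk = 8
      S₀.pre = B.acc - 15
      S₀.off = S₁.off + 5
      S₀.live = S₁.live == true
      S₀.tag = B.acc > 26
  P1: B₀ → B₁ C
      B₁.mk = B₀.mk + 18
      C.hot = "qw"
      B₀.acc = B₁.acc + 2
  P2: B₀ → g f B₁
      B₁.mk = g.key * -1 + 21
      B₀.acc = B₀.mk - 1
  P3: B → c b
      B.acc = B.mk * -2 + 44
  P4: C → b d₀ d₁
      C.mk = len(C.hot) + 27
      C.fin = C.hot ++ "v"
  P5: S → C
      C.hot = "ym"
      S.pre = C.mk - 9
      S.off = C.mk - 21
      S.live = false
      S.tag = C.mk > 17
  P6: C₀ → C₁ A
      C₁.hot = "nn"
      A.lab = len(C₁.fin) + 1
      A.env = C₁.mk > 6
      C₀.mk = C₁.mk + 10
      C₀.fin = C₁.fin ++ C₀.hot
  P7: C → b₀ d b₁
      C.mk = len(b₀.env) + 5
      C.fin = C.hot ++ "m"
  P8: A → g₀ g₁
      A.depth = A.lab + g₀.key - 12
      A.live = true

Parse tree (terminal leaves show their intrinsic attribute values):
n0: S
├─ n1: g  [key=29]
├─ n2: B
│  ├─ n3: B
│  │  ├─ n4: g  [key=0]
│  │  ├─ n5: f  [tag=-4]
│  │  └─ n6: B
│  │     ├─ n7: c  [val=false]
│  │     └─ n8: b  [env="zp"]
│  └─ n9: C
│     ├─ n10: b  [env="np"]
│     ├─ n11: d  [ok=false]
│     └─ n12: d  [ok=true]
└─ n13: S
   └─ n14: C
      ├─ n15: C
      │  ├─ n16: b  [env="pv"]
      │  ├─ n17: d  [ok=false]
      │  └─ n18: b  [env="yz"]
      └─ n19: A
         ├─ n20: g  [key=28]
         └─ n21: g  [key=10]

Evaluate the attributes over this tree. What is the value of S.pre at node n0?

1. n1.key = 29  [terminal]
2. n2.mk = 8  [8]
3. n3.mk = 26  [B₀.mk + 18]
4. n4.key = 0  [terminal]
5. n5.tag = -4  [terminal]
6. n6.mk = 21  [g.key * -1 + 21]
7. n7.val = false  [terminal]
8. n8.env = "zp"  [terminal]
9. n6.acc = 2  [B.mk * -2 + 44]
10. n3.acc = 25  [B₀.mk - 1]
11. n9.hot = "qw"  ["qw"]
12. n10.env = "np"  [terminal]
13. n11.ok = false  [terminal]
14. n12.ok = true  [terminal]
15. n9.mk = 29  [len(C.hot) + 27]
16. n9.fin = "qwv"  [C.hot ++ "v"]
17. n2.acc = 27  [B₁.acc + 2]
18. n14.hot = "ym"  ["ym"]
19. n15.hot = "nn"  ["nn"]
20. n16.env = "pv"  [terminal]
21. n17.ok = false  [terminal]
22. n18.env = "yz"  [terminal]
23. n15.mk = 7  [len(b₀.env) + 5]
24. n15.fin = "nnm"  [C.hot ++ "m"]
25. n19.lab = 4  [len(C₁.fin) + 1]
26. n19.env = true  [C₁.mk > 6]
27. n20.key = 28  [terminal]
28. n21.key = 10  [terminal]
29. n19.depth = 20  [A.lab + g₀.key - 12]
30. n19.live = true  [true]
31. n14.mk = 17  [C₁.mk + 10]
32. n14.fin = "nnmym"  [C₁.fin ++ C₀.hot]
33. n13.pre = 8  [C.mk - 9]
34. n13.off = -4  [C.mk - 21]
35. n13.live = false  [false]
36. n13.tag = false  [C.mk > 17]
37. n0.pre = 12  [B.acc - 15]
38. n0.off = 1  [S₁.off + 5]
39. n0.live = false  [S₁.live == true]
40. n0.tag = true  [B.acc > 26]

12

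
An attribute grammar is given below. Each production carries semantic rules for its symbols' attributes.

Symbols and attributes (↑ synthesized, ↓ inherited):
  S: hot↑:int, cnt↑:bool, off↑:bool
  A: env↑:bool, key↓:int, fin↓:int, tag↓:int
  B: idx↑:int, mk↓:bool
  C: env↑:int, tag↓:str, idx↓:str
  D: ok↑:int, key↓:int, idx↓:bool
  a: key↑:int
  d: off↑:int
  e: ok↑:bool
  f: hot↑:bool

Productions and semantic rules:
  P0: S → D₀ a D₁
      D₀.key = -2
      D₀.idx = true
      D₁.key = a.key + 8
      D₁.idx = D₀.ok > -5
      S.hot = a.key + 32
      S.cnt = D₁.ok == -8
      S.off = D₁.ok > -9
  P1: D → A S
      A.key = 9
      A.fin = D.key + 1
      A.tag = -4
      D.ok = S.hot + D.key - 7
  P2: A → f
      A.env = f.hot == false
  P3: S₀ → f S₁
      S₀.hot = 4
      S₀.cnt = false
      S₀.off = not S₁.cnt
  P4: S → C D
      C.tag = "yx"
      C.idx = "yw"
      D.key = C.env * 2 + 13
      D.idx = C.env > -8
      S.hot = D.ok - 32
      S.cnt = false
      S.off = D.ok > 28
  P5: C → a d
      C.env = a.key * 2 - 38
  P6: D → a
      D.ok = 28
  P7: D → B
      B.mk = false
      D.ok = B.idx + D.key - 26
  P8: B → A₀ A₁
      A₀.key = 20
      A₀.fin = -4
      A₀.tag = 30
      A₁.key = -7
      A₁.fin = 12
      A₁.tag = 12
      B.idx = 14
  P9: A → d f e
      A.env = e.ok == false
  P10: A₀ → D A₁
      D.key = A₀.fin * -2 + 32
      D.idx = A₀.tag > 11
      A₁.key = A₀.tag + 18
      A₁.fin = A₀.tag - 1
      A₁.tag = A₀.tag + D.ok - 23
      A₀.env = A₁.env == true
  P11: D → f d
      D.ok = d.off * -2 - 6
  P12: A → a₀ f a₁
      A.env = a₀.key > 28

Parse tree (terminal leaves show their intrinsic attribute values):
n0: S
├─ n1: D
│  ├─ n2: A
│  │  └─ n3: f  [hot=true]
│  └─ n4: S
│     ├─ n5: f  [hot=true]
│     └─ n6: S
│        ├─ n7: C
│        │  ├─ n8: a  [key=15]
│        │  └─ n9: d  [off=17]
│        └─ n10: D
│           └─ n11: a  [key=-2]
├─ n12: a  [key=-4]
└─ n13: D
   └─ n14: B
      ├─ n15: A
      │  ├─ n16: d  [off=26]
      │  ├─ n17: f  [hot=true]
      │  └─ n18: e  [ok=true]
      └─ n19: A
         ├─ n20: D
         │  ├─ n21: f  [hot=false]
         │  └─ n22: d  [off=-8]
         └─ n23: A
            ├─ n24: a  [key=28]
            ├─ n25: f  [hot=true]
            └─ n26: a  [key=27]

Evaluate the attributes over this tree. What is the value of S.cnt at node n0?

1. n1.key = -2  [-2]
2. n1.idx = true  [true]
3. n2.key = 9  [9]
4. n2.fin = -1  [D.key + 1]
5. n2.tag = -4  [-4]
6. n3.hot = true  [terminal]
7. n2.env = false  [f.hot == false]
8. n5.hot = true  [terminal]
9. n7.tag = "yx"  ["yx"]
10. n7.idx = "yw"  ["yw"]
11. n8.key = 15  [terminal]
12. n9.off = 17  [terminal]
13. n7.env = -8  [a.key * 2 - 38]
14. n10.key = -3  [C.env * 2 + 13]
15. n10.idx = false  [C.env > -8]
16. n11.key = -2  [terminal]
17. n10.ok = 28  [28]
18. n6.hot = -4  [D.ok - 32]
19. n6.cnt = false  [false]
20. n6.off = false  [D.ok > 28]
21. n4.hot = 4  [4]
22. n4.cnt = false  [false]
23. n4.off = true  [not S₁.cnt]
24. n1.ok = -5  [S.hot + D.key - 7]
25. n12.key = -4  [terminal]
26. n13.key = 4  [a.key + 8]
27. n13.idx = false  [D₀.ok > -5]
28. n14.mk = false  [false]
29. n15.key = 20  [20]
30. n15.fin = -4  [-4]
31. n15.tag = 30  [30]
32. n16.off = 26  [terminal]
33. n17.hot = true  [terminal]
34. n18.ok = true  [terminal]
35. n15.env = false  [e.ok == false]
36. n19.key = -7  [-7]
37. n19.fin = 12  [12]
38. n19.tag = 12  [12]
39. n20.key = 8  [A₀.fin * -2 + 32]
40. n20.idx = true  [A₀.tag > 11]
41. n21.hot = false  [terminal]
42. n22.off = -8  [terminal]
43. n20.ok = 10  [d.off * -2 - 6]
44. n23.key = 30  [A₀.tag + 18]
45. n23.fin = 11  [A₀.tag - 1]
46. n23.tag = -1  [A₀.tag + D.ok - 23]
47. n24.key = 28  [terminal]
48. n25.hot = true  [terminal]
49. n26.key = 27  [terminal]
50. n23.env = false  [a₀.key > 28]
51. n19.env = false  [A₁.env == true]
52. n14.idx = 14  [14]
53. n13.ok = -8  [B.idx + D.key - 26]
54. n0.hot = 28  [a.key + 32]
55. n0.cnt = true  [D₁.ok == -8]
56. n0.off = true  [D₁.ok > -9]

true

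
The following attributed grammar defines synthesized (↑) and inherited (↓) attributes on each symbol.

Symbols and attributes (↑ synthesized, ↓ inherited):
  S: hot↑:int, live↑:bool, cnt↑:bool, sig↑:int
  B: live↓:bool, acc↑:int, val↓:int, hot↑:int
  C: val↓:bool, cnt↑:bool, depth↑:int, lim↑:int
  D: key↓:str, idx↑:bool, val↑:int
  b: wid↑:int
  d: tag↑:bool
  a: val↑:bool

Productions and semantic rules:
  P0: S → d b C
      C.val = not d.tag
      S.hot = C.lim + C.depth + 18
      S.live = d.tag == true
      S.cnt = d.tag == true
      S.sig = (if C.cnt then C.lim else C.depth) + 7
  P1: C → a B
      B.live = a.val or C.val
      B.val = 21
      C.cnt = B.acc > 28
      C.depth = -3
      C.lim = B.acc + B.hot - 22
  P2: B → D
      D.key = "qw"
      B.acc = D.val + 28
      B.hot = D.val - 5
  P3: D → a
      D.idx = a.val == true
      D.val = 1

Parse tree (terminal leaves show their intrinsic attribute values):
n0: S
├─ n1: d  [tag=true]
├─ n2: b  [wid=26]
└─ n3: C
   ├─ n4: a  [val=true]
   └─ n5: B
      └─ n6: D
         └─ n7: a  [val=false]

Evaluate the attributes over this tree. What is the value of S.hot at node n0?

18

1. n1.tag = true  [terminal]
2. n2.wid = 26  [terminal]
3. n3.val = false  [not d.tag]
4. n4.val = true  [terminal]
5. n5.live = true  [a.val or C.val]
6. n5.val = 21  [21]
7. n6.key = "qw"  ["qw"]
8. n7.val = false  [terminal]
9. n6.idx = false  [a.val == true]
10. n6.val = 1  [1]
11. n5.acc = 29  [D.val + 28]
12. n5.hot = -4  [D.val - 5]
13. n3.cnt = true  [B.acc > 28]
14. n3.depth = -3  [-3]
15. n3.lim = 3  [B.acc + B.hot - 22]
16. n0.hot = 18  [C.lim + C.depth + 18]
17. n0.live = true  [d.tag == true]
18. n0.cnt = true  [d.tag == true]
19. n0.sig = 10  [(if C.cnt then C.lim else C.depth) + 7]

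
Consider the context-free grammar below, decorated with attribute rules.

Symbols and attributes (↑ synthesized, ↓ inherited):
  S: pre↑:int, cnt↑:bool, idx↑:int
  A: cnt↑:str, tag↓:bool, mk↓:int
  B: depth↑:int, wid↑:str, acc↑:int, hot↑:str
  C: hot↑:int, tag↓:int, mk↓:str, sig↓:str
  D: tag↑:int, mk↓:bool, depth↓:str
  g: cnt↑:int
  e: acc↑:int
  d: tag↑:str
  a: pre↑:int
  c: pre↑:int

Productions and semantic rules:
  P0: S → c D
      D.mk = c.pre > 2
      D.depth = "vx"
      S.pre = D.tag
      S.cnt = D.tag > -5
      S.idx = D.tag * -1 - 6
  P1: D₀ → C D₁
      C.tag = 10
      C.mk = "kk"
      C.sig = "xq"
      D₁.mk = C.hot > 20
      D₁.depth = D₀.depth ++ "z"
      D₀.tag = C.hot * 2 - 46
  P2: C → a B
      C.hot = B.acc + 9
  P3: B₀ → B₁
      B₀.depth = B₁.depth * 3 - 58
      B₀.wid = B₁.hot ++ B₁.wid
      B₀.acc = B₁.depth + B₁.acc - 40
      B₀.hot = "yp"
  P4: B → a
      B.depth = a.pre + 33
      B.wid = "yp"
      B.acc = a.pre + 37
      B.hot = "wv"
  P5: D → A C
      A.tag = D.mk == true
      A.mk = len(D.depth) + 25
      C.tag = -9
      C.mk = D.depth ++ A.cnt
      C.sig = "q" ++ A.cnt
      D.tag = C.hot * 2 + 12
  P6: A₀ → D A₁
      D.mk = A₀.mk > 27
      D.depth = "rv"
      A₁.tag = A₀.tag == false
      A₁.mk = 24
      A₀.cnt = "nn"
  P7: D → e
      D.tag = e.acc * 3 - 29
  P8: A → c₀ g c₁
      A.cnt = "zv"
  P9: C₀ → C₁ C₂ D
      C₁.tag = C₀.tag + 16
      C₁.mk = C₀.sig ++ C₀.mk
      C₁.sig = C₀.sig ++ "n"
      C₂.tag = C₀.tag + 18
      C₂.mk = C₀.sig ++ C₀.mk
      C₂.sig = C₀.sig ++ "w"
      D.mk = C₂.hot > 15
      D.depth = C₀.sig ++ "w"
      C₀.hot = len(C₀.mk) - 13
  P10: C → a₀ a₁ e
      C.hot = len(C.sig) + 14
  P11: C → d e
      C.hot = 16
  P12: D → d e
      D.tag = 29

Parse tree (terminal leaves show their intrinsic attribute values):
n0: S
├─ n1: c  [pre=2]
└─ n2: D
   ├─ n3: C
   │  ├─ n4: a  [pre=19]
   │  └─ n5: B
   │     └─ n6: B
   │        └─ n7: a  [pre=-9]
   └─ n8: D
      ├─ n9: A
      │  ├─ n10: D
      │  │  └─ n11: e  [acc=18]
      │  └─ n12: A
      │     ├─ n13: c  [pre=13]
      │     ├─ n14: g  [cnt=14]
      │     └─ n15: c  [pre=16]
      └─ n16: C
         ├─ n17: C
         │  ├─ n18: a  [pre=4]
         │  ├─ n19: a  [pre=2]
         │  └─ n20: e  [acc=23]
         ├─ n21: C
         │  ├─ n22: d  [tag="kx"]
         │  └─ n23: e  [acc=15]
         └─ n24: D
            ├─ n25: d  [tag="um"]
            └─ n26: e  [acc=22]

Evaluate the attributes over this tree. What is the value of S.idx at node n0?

-2

1. n1.pre = 2  [terminal]
2. n2.mk = false  [c.pre > 2]
3. n2.depth = "vx"  ["vx"]
4. n3.tag = 10  [10]
5. n3.mk = "kk"  ["kk"]
6. n3.sig = "xq"  ["xq"]
7. n4.pre = 19  [terminal]
8. n7.pre = -9  [terminal]
9. n6.depth = 24  [a.pre + 33]
10. n6.wid = "yp"  ["yp"]
11. n6.acc = 28  [a.pre + 37]
12. n6.hot = "wv"  ["wv"]
13. n5.depth = 14  [B₁.depth * 3 - 58]
14. n5.wid = "wvyp"  [B₁.hot ++ B₁.wid]
15. n5.acc = 12  [B₁.depth + B₁.acc - 40]
16. n5.hot = "yp"  ["yp"]
17. n3.hot = 21  [B.acc + 9]
18. n8.mk = true  [C.hot > 20]
19. n8.depth = "vxz"  [D₀.depth ++ "z"]
20. n9.tag = true  [D.mk == true]
21. n9.mk = 28  [len(D.depth) + 25]
22. n10.mk = true  [A₀.mk > 27]
23. n10.depth = "rv"  ["rv"]
24. n11.acc = 18  [terminal]
25. n10.tag = 25  [e.acc * 3 - 29]
26. n12.tag = false  [A₀.tag == false]
27. n12.mk = 24  [24]
28. n13.pre = 13  [terminal]
29. n14.cnt = 14  [terminal]
30. n15.pre = 16  [terminal]
31. n12.cnt = "zv"  ["zv"]
32. n9.cnt = "nn"  ["nn"]
33. n16.tag = -9  [-9]
34. n16.mk = "vxznn"  [D.depth ++ A.cnt]
35. n16.sig = "qnn"  ["q" ++ A.cnt]
36. n17.tag = 7  [C₀.tag + 16]
37. n17.mk = "qnnvxznn"  [C₀.sig ++ C₀.mk]
38. n17.sig = "qnnn"  [C₀.sig ++ "n"]
39. n18.pre = 4  [terminal]
40. n19.pre = 2  [terminal]
41. n20.acc = 23  [terminal]
42. n17.hot = 18  [len(C.sig) + 14]
43. n21.tag = 9  [C₀.tag + 18]
44. n21.mk = "qnnvxznn"  [C₀.sig ++ C₀.mk]
45. n21.sig = "qnnw"  [C₀.sig ++ "w"]
46. n22.tag = "kx"  [terminal]
47. n23.acc = 15  [terminal]
48. n21.hot = 16  [16]
49. n24.mk = true  [C₂.hot > 15]
50. n24.depth = "qnnw"  [C₀.sig ++ "w"]
51. n25.tag = "um"  [terminal]
52. n26.acc = 22  [terminal]
53. n24.tag = 29  [29]
54. n16.hot = -8  [len(C₀.mk) - 13]
55. n8.tag = -4  [C.hot * 2 + 12]
56. n2.tag = -4  [C.hot * 2 - 46]
57. n0.pre = -4  [D.tag]
58. n0.cnt = true  [D.tag > -5]
59. n0.idx = -2  [D.tag * -1 - 6]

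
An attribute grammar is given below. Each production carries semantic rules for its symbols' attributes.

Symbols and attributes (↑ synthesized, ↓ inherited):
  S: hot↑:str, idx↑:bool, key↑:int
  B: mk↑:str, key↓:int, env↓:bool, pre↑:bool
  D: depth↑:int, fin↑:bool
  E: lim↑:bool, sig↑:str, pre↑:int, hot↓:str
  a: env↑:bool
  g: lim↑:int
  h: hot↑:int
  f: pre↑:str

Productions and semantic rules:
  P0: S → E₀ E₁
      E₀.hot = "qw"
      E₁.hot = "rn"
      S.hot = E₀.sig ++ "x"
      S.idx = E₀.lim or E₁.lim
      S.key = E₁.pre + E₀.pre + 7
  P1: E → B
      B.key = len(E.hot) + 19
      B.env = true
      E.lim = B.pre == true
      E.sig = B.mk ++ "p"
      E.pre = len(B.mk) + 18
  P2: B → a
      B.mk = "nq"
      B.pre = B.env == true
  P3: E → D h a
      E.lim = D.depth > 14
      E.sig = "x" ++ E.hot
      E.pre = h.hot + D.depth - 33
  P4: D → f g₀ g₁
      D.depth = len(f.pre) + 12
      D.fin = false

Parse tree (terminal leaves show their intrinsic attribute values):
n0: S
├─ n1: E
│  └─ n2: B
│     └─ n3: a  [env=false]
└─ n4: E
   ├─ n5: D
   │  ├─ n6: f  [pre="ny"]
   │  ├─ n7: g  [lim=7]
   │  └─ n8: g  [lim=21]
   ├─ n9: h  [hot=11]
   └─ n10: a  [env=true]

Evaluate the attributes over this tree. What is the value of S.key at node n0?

1. n1.hot = "qw"  ["qw"]
2. n2.key = 21  [len(E.hot) + 19]
3. n2.env = true  [true]
4. n3.env = false  [terminal]
5. n2.mk = "nq"  ["nq"]
6. n2.pre = true  [B.env == true]
7. n1.lim = true  [B.pre == true]
8. n1.sig = "nqp"  [B.mk ++ "p"]
9. n1.pre = 20  [len(B.mk) + 18]
10. n4.hot = "rn"  ["rn"]
11. n6.pre = "ny"  [terminal]
12. n7.lim = 7  [terminal]
13. n8.lim = 21  [terminal]
14. n5.depth = 14  [len(f.pre) + 12]
15. n5.fin = false  [false]
16. n9.hot = 11  [terminal]
17. n10.env = true  [terminal]
18. n4.lim = false  [D.depth > 14]
19. n4.sig = "xrn"  ["x" ++ E.hot]
20. n4.pre = -8  [h.hot + D.depth - 33]
21. n0.hot = "nqpx"  [E₀.sig ++ "x"]
22. n0.idx = true  [E₀.lim or E₁.lim]
23. n0.key = 19  [E₁.pre + E₀.pre + 7]

19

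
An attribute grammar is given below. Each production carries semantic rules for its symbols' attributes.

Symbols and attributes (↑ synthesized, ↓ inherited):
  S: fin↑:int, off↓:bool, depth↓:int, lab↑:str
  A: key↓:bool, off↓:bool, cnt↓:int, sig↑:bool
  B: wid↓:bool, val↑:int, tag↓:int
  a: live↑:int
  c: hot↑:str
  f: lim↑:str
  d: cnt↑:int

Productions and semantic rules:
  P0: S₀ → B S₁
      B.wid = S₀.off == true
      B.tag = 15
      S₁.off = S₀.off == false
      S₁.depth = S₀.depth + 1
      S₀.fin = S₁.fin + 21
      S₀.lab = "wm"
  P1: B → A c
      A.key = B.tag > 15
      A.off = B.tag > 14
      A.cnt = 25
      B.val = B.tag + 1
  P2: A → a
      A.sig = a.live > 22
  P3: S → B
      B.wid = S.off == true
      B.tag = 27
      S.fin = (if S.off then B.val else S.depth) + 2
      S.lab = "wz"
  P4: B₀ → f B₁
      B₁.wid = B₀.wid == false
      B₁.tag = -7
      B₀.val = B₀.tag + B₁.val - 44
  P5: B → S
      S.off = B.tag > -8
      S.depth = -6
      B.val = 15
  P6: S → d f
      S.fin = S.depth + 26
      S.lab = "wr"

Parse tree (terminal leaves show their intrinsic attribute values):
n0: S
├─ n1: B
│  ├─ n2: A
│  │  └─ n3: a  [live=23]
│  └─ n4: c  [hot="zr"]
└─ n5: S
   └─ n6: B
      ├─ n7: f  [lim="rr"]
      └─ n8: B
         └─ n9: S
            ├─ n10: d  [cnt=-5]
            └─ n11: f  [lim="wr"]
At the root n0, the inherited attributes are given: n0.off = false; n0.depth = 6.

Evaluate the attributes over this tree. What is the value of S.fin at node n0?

21

1. n0.off = false  [given at root]
2. n0.depth = 6  [given at root]
3. n1.wid = false  [S₀.off == true]
4. n1.tag = 15  [15]
5. n2.key = false  [B.tag > 15]
6. n2.off = true  [B.tag > 14]
7. n2.cnt = 25  [25]
8. n3.live = 23  [terminal]
9. n2.sig = true  [a.live > 22]
10. n4.hot = "zr"  [terminal]
11. n1.val = 16  [B.tag + 1]
12. n5.off = true  [S₀.off == false]
13. n5.depth = 7  [S₀.depth + 1]
14. n6.wid = true  [S.off == true]
15. n6.tag = 27  [27]
16. n7.lim = "rr"  [terminal]
17. n8.wid = false  [B₀.wid == false]
18. n8.tag = -7  [-7]
19. n9.off = true  [B.tag > -8]
20. n9.depth = -6  [-6]
21. n10.cnt = -5  [terminal]
22. n11.lim = "wr"  [terminal]
23. n9.fin = 20  [S.depth + 26]
24. n9.lab = "wr"  ["wr"]
25. n8.val = 15  [15]
26. n6.val = -2  [B₀.tag + B₁.val - 44]
27. n5.fin = 0  [(if S.off then B.val else S.depth) + 2]
28. n5.lab = "wz"  ["wz"]
29. n0.fin = 21  [S₁.fin + 21]
30. n0.lab = "wm"  ["wm"]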